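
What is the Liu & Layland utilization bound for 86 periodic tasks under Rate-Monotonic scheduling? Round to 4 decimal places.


Compute 2^(1/86) = 1.0080924190
Subtract 1: 1.0080924190 - 1 = 0.0080924190
Multiply by n: 86 * 0.0080924190 = 0.6959480340
Round to 4 dp: 0.6959

0.6959


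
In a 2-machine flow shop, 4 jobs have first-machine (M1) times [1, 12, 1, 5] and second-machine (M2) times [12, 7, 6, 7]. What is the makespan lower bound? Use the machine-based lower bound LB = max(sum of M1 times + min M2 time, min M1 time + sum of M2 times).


LB1 = sum(M1 times) + min(M2 times) = 19 + 6 = 25
LB2 = min(M1 times) + sum(M2 times) = 1 + 32 = 33
Lower bound = max(LB1, LB2) = max(25, 33) = 33

33


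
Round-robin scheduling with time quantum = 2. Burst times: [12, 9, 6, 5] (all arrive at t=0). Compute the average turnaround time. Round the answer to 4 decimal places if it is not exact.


Time quantum = 2
Execution trace:
  J1 runs 2 units, time = 2
  J2 runs 2 units, time = 4
  J3 runs 2 units, time = 6
  J4 runs 2 units, time = 8
  J1 runs 2 units, time = 10
  J2 runs 2 units, time = 12
  J3 runs 2 units, time = 14
  J4 runs 2 units, time = 16
  J1 runs 2 units, time = 18
  J2 runs 2 units, time = 20
  J3 runs 2 units, time = 22
  J4 runs 1 units, time = 23
  J1 runs 2 units, time = 25
  J2 runs 2 units, time = 27
  J1 runs 2 units, time = 29
  J2 runs 1 units, time = 30
  J1 runs 2 units, time = 32
Finish times: [32, 30, 22, 23]
Average turnaround = 107/4 = 26.75

26.75


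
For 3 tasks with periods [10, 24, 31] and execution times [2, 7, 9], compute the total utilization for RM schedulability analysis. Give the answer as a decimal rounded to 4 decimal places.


Compute individual utilizations (exact fractions):
  Task 1: C/T = 2/10 = 1/5 (approx. 0.2)
  Task 2: C/T = 7/24 (approx. 0.2917)
  Task 3: C/T = 9/31 (approx. 0.2903)
Total utilization U = 1/5 + 7/24 + 9/31 = 2909/3720
Rounded to 4 decimal places: U = 0.7820
RM (Liu & Layland) bound for 3 tasks = 0.779763; compare with U = 2909/3720 (approx. 0.781989)
bound < U <= 1, so the RM sufficient condition is not met (inconclusive; an exact test such as response-time analysis is needed).

0.7820


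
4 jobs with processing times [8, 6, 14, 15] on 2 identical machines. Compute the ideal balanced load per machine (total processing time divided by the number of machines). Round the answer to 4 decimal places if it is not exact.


Total processing time = 8 + 6 + 14 + 15 = 43
Number of machines = 2
Ideal balanced load = 43 / 2 = 21.5

21.5


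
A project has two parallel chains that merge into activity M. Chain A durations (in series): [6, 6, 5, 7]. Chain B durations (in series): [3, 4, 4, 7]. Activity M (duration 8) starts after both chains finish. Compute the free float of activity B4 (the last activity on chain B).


ES(B4) = sum of predecessors on chain B = 11
EF(B4) = ES + duration = 11 + 7 = 18
Successor of B4 is M. ES(M) = max(sum(A), sum(B)) = max(24, 18) = 24
Free float = ES(successor) - EF(current) = 24 - 18 = 6

6


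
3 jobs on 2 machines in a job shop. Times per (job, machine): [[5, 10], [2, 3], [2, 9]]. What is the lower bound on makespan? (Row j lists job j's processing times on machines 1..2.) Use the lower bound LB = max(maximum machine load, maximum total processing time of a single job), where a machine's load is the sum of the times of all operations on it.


Machine loads:
  Machine 1: 5 + 2 + 2 = 9
  Machine 2: 10 + 3 + 9 = 22
Max machine load = 22
Job totals:
  Job 1: 15
  Job 2: 5
  Job 3: 11
Max job total = 15
Lower bound = max(22, 15) = 22

22


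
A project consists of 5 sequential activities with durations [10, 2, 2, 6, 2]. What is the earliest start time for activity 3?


Activity 3 starts after activities 1 through 2 complete.
Predecessor durations: [10, 2]
ES = 10 + 2 = 12

12


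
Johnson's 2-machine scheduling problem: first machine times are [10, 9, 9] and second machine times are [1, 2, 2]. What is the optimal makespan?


Apply Johnson's rule:
  Group 1 (a <= b): []
  Group 2 (a > b): [(2, 9, 2), (3, 9, 2), (1, 10, 1)]
Optimal job order: [2, 3, 1]
Schedule:
  Job 2: M1 done at 9, M2 done at 11
  Job 3: M1 done at 18, M2 done at 20
  Job 1: M1 done at 28, M2 done at 29
Makespan = 29

29


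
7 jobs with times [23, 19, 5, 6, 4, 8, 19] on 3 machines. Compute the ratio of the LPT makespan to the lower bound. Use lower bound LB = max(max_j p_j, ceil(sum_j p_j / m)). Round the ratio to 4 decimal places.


LPT order: [23, 19, 19, 8, 6, 5, 4]
Machine loads after assignment: [28, 27, 29]
LPT makespan = 29
Lower bound = max(max_job, ceil(total/3)) = max(23, 28) = 28
Ratio = 29 / 28 = 1.0357

1.0357


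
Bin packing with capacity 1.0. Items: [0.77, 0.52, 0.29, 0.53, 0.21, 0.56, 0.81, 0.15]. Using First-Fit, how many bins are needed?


Place items sequentially using First-Fit:
  Item 0.77 -> new Bin 1
  Item 0.52 -> new Bin 2
  Item 0.29 -> Bin 2 (now 0.81)
  Item 0.53 -> new Bin 3
  Item 0.21 -> Bin 1 (now 0.98)
  Item 0.56 -> new Bin 4
  Item 0.81 -> new Bin 5
  Item 0.15 -> Bin 2 (now 0.96)
Total bins used = 5

5


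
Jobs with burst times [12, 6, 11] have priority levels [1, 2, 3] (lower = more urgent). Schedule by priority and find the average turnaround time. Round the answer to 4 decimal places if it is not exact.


Sort by priority (ascending = highest first):
Order: [(1, 12), (2, 6), (3, 11)]
Completion times:
  Priority 1, burst=12, C=12
  Priority 2, burst=6, C=18
  Priority 3, burst=11, C=29
Average turnaround = 59/3 = 19.6667

19.6667


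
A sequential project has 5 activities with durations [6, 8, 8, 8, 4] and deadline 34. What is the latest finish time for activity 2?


LF(activity 2) = deadline - sum of successor durations
Successors: activities 3 through 5 with durations [8, 8, 4]
Sum of successor durations = 20
LF = 34 - 20 = 14

14


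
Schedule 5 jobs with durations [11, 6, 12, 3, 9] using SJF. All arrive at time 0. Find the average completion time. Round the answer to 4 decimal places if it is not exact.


SJF order (ascending): [3, 6, 9, 11, 12]
Completion times:
  Job 1: burst=3, C=3
  Job 2: burst=6, C=9
  Job 3: burst=9, C=18
  Job 4: burst=11, C=29
  Job 5: burst=12, C=41
Average completion = 100/5 = 20.0

20.0


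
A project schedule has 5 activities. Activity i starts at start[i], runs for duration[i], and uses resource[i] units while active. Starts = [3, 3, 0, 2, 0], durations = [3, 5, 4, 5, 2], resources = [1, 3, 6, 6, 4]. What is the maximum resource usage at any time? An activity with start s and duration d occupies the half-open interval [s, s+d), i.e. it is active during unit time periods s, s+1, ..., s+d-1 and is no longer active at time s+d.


Each activity i is active on [start_i, start_i + duration_i).
Compute total resource usage per time slot:
  t=0: active resources = [6, 4], total = 10
  t=1: active resources = [6, 4], total = 10
  t=2: active resources = [6, 6], total = 12
  t=3: active resources = [1, 3, 6, 6], total = 16
  t=4: active resources = [1, 3, 6], total = 10
  t=5: active resources = [1, 3, 6], total = 10
  t=6: active resources = [3, 6], total = 9
  t=7: active resources = [3], total = 3
Peak resource demand = 16

16


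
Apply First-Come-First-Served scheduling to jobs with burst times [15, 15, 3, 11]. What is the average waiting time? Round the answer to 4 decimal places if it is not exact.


FCFS order (as given): [15, 15, 3, 11]
Waiting times:
  Job 1: wait = 0
  Job 2: wait = 15
  Job 3: wait = 30
  Job 4: wait = 33
Sum of waiting times = 78
Average waiting time = 78/4 = 19.5

19.5


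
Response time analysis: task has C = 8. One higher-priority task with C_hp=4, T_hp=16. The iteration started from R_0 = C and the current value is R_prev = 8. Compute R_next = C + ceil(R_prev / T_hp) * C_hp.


R_next = C + ceil(R_prev / T_hp) * C_hp
ceil(8 / 16) = ceil(0.5) = 1
Interference = 1 * 4 = 4
R_next = 8 + 4 = 12

12


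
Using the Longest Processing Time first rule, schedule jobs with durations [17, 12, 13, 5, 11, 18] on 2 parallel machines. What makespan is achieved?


Sort jobs in decreasing order (LPT): [18, 17, 13, 12, 11, 5]
Assign each job to the least loaded machine:
  Machine 1: jobs [18, 12, 11], load = 41
  Machine 2: jobs [17, 13, 5], load = 35
Makespan = max load = 41

41


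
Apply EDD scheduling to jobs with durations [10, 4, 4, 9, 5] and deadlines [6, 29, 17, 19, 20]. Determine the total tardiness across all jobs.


Sort by due date (EDD order): [(10, 6), (4, 17), (9, 19), (5, 20), (4, 29)]
Compute completion times and tardiness:
  Job 1: p=10, d=6, C=10, tardiness=max(0,10-6)=4
  Job 2: p=4, d=17, C=14, tardiness=max(0,14-17)=0
  Job 3: p=9, d=19, C=23, tardiness=max(0,23-19)=4
  Job 4: p=5, d=20, C=28, tardiness=max(0,28-20)=8
  Job 5: p=4, d=29, C=32, tardiness=max(0,32-29)=3
Total tardiness = 19

19


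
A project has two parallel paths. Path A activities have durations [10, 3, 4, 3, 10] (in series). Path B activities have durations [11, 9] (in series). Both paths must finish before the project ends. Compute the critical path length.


Path A total = 10 + 3 + 4 + 3 + 10 = 30
Path B total = 11 + 9 = 20
Critical path = longest path = max(30, 20) = 30

30


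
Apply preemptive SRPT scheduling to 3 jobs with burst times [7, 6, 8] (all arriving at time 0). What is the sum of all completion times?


Since all jobs arrive at t=0, SRPT equals SPT ordering.
SPT order: [6, 7, 8]
Completion times:
  Job 1: p=6, C=6
  Job 2: p=7, C=13
  Job 3: p=8, C=21
Total completion time = 6 + 13 + 21 = 40

40


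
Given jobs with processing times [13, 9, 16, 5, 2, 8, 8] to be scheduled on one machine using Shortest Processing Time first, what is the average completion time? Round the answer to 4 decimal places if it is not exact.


Sort jobs by processing time (SPT order): [2, 5, 8, 8, 9, 13, 16]
Compute completion times sequentially:
  Job 1: processing = 2, completes at 2
  Job 2: processing = 5, completes at 7
  Job 3: processing = 8, completes at 15
  Job 4: processing = 8, completes at 23
  Job 5: processing = 9, completes at 32
  Job 6: processing = 13, completes at 45
  Job 7: processing = 16, completes at 61
Sum of completion times = 185
Average completion time = 185/7 = 26.4286

26.4286


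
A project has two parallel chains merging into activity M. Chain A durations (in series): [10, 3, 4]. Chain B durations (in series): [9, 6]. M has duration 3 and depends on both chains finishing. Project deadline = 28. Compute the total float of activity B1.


Forward pass: ES(B1) = sum of predecessors on chain B = 0
EF = ES + duration = 0 + 9 = 9
Backward pass: LF(M) = deadline = 28; LS(M) = 28 - 3 = 25
LF(B1) = LS(M) - sum(successors on chain B) = 25 - 6 = 19
LS = LF - duration = 19 - 9 = 10
Total float = LS - ES = 10 - 0 = 10

10


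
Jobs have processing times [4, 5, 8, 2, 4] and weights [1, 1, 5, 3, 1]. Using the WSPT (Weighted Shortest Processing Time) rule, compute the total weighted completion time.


Compute p/w ratios and sort ascending (WSPT): [(2, 3), (8, 5), (4, 1), (4, 1), (5, 1)]
Compute weighted completion times:
  Job (p=2,w=3): C=2, w*C=3*2=6
  Job (p=8,w=5): C=10, w*C=5*10=50
  Job (p=4,w=1): C=14, w*C=1*14=14
  Job (p=4,w=1): C=18, w*C=1*18=18
  Job (p=5,w=1): C=23, w*C=1*23=23
Total weighted completion time = 111

111


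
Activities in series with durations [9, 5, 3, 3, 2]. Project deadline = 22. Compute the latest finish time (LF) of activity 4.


LF(activity 4) = deadline - sum of successor durations
Successors: activities 5 through 5 with durations [2]
Sum of successor durations = 2
LF = 22 - 2 = 20

20


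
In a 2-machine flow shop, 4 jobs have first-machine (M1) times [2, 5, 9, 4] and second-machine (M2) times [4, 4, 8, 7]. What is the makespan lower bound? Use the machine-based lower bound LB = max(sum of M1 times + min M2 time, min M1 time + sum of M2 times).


LB1 = sum(M1 times) + min(M2 times) = 20 + 4 = 24
LB2 = min(M1 times) + sum(M2 times) = 2 + 23 = 25
Lower bound = max(LB1, LB2) = max(24, 25) = 25

25


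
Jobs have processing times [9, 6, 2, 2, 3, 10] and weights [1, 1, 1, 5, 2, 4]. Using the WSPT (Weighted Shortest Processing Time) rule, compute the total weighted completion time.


Compute p/w ratios and sort ascending (WSPT): [(2, 5), (3, 2), (2, 1), (10, 4), (6, 1), (9, 1)]
Compute weighted completion times:
  Job (p=2,w=5): C=2, w*C=5*2=10
  Job (p=3,w=2): C=5, w*C=2*5=10
  Job (p=2,w=1): C=7, w*C=1*7=7
  Job (p=10,w=4): C=17, w*C=4*17=68
  Job (p=6,w=1): C=23, w*C=1*23=23
  Job (p=9,w=1): C=32, w*C=1*32=32
Total weighted completion time = 150

150


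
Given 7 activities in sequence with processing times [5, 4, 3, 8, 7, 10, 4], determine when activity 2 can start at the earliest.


Activity 2 starts after activities 1 through 1 complete.
Predecessor durations: [5]
ES = 5 = 5

5


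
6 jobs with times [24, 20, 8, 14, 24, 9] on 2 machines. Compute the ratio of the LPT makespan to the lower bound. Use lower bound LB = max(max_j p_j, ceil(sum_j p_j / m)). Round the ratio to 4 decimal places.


LPT order: [24, 24, 20, 14, 9, 8]
Machine loads after assignment: [52, 47]
LPT makespan = 52
Lower bound = max(max_job, ceil(total/2)) = max(24, 50) = 50
Ratio = 52 / 50 = 1.04

1.04


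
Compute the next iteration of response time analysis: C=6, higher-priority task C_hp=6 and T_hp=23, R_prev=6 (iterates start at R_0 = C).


R_next = C + ceil(R_prev / T_hp) * C_hp
ceil(6 / 23) = ceil(0.2609) = 1
Interference = 1 * 6 = 6
R_next = 6 + 6 = 12

12


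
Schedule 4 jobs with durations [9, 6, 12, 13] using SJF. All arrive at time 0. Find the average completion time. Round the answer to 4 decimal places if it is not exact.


SJF order (ascending): [6, 9, 12, 13]
Completion times:
  Job 1: burst=6, C=6
  Job 2: burst=9, C=15
  Job 3: burst=12, C=27
  Job 4: burst=13, C=40
Average completion = 88/4 = 22.0

22.0


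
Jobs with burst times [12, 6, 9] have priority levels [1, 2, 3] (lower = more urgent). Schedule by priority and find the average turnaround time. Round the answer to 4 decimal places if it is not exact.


Sort by priority (ascending = highest first):
Order: [(1, 12), (2, 6), (3, 9)]
Completion times:
  Priority 1, burst=12, C=12
  Priority 2, burst=6, C=18
  Priority 3, burst=9, C=27
Average turnaround = 57/3 = 19.0

19.0


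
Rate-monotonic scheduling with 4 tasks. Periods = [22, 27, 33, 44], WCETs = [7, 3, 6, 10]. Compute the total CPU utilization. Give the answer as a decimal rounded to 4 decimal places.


Compute individual utilizations (exact fractions):
  Task 1: C/T = 7/22 (approx. 0.3182)
  Task 2: C/T = 3/27 = 1/9 (approx. 0.1111)
  Task 3: C/T = 6/33 = 2/11 (approx. 0.1818)
  Task 4: C/T = 10/44 = 5/22 (approx. 0.2273)
Total utilization U = 7/22 + 1/9 + 2/11 + 5/22 = 83/99
Rounded to 4 decimal places: U = 0.8384
RM (Liu & Layland) bound for 4 tasks = 0.756828; compare with U = 83/99 (approx. 0.838384)
bound < U <= 1, so the RM sufficient condition is not met (inconclusive; an exact test such as response-time analysis is needed).

0.8384


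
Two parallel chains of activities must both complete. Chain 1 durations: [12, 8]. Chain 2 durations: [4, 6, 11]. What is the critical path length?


Path A total = 12 + 8 = 20
Path B total = 4 + 6 + 11 = 21
Critical path = longest path = max(20, 21) = 21

21


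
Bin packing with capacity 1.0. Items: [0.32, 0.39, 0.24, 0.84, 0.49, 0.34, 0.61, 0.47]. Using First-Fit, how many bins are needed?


Place items sequentially using First-Fit:
  Item 0.32 -> new Bin 1
  Item 0.39 -> Bin 1 (now 0.71)
  Item 0.24 -> Bin 1 (now 0.95)
  Item 0.84 -> new Bin 2
  Item 0.49 -> new Bin 3
  Item 0.34 -> Bin 3 (now 0.83)
  Item 0.61 -> new Bin 4
  Item 0.47 -> new Bin 5
Total bins used = 5

5


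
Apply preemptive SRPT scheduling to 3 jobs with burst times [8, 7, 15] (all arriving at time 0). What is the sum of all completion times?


Since all jobs arrive at t=0, SRPT equals SPT ordering.
SPT order: [7, 8, 15]
Completion times:
  Job 1: p=7, C=7
  Job 2: p=8, C=15
  Job 3: p=15, C=30
Total completion time = 7 + 15 + 30 = 52

52


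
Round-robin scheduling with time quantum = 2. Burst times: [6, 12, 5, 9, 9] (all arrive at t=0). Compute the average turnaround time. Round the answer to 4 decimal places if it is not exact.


Time quantum = 2
Execution trace:
  J1 runs 2 units, time = 2
  J2 runs 2 units, time = 4
  J3 runs 2 units, time = 6
  J4 runs 2 units, time = 8
  J5 runs 2 units, time = 10
  J1 runs 2 units, time = 12
  J2 runs 2 units, time = 14
  J3 runs 2 units, time = 16
  J4 runs 2 units, time = 18
  J5 runs 2 units, time = 20
  J1 runs 2 units, time = 22
  J2 runs 2 units, time = 24
  J3 runs 1 units, time = 25
  J4 runs 2 units, time = 27
  J5 runs 2 units, time = 29
  J2 runs 2 units, time = 31
  J4 runs 2 units, time = 33
  J5 runs 2 units, time = 35
  J2 runs 2 units, time = 37
  J4 runs 1 units, time = 38
  J5 runs 1 units, time = 39
  J2 runs 2 units, time = 41
Finish times: [22, 41, 25, 38, 39]
Average turnaround = 165/5 = 33.0

33.0


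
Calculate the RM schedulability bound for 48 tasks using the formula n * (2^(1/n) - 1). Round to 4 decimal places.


Compute 2^(1/48) = 1.0145453349
Subtract 1: 1.0145453349 - 1 = 0.0145453349
Multiply by n: 48 * 0.0145453349 = 0.6981760752
Round to 4 dp: 0.6982

0.6982


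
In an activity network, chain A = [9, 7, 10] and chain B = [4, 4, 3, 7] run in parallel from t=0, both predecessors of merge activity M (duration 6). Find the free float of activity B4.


ES(B4) = sum of predecessors on chain B = 11
EF(B4) = ES + duration = 11 + 7 = 18
Successor of B4 is M. ES(M) = max(sum(A), sum(B)) = max(26, 18) = 26
Free float = ES(successor) - EF(current) = 26 - 18 = 8

8


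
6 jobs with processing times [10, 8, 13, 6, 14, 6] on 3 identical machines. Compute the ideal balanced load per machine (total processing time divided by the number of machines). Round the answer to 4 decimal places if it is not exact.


Total processing time = 10 + 8 + 13 + 6 + 14 + 6 = 57
Number of machines = 3
Ideal balanced load = 57 / 3 = 19.0

19.0


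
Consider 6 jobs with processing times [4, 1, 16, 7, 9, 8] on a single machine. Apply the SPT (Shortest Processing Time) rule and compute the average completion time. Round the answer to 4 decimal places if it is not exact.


Sort jobs by processing time (SPT order): [1, 4, 7, 8, 9, 16]
Compute completion times sequentially:
  Job 1: processing = 1, completes at 1
  Job 2: processing = 4, completes at 5
  Job 3: processing = 7, completes at 12
  Job 4: processing = 8, completes at 20
  Job 5: processing = 9, completes at 29
  Job 6: processing = 16, completes at 45
Sum of completion times = 112
Average completion time = 112/6 = 18.6667

18.6667


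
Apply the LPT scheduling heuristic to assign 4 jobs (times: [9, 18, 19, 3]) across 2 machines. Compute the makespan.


Sort jobs in decreasing order (LPT): [19, 18, 9, 3]
Assign each job to the least loaded machine:
  Machine 1: jobs [19, 3], load = 22
  Machine 2: jobs [18, 9], load = 27
Makespan = max load = 27

27


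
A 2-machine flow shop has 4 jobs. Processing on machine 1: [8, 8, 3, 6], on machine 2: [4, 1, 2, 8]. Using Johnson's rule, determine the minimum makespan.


Apply Johnson's rule:
  Group 1 (a <= b): [(4, 6, 8)]
  Group 2 (a > b): [(1, 8, 4), (3, 3, 2), (2, 8, 1)]
Optimal job order: [4, 1, 3, 2]
Schedule:
  Job 4: M1 done at 6, M2 done at 14
  Job 1: M1 done at 14, M2 done at 18
  Job 3: M1 done at 17, M2 done at 20
  Job 2: M1 done at 25, M2 done at 26
Makespan = 26

26


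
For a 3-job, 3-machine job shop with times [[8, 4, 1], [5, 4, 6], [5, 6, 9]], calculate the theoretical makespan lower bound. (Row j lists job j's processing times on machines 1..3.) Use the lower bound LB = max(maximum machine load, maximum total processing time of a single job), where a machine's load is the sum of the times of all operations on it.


Machine loads:
  Machine 1: 8 + 5 + 5 = 18
  Machine 2: 4 + 4 + 6 = 14
  Machine 3: 1 + 6 + 9 = 16
Max machine load = 18
Job totals:
  Job 1: 13
  Job 2: 15
  Job 3: 20
Max job total = 20
Lower bound = max(18, 20) = 20

20


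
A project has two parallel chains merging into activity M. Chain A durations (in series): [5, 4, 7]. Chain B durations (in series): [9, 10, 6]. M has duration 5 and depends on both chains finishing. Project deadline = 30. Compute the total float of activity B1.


Forward pass: ES(B1) = sum of predecessors on chain B = 0
EF = ES + duration = 0 + 9 = 9
Backward pass: LF(M) = deadline = 30; LS(M) = 30 - 5 = 25
LF(B1) = LS(M) - sum(successors on chain B) = 25 - 16 = 9
LS = LF - duration = 9 - 9 = 0
Total float = LS - ES = 0 - 0 = 0

0


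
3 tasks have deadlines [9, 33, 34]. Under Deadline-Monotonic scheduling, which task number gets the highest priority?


Sort tasks by relative deadline (ascending):
  Task 1: deadline = 9
  Task 2: deadline = 33
  Task 3: deadline = 34
Priority order (highest first): [1, 2, 3]
Highest priority task = 1

1


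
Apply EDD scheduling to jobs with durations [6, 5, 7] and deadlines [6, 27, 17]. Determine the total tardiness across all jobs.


Sort by due date (EDD order): [(6, 6), (7, 17), (5, 27)]
Compute completion times and tardiness:
  Job 1: p=6, d=6, C=6, tardiness=max(0,6-6)=0
  Job 2: p=7, d=17, C=13, tardiness=max(0,13-17)=0
  Job 3: p=5, d=27, C=18, tardiness=max(0,18-27)=0
Total tardiness = 0

0


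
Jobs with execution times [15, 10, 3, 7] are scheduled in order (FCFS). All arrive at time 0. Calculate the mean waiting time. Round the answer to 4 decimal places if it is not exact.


FCFS order (as given): [15, 10, 3, 7]
Waiting times:
  Job 1: wait = 0
  Job 2: wait = 15
  Job 3: wait = 25
  Job 4: wait = 28
Sum of waiting times = 68
Average waiting time = 68/4 = 17.0

17.0


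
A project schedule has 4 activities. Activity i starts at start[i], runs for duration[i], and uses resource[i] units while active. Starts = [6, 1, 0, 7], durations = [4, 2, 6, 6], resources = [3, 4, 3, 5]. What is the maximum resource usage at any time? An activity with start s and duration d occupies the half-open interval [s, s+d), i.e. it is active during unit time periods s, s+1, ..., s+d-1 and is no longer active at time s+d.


Each activity i is active on [start_i, start_i + duration_i).
Compute total resource usage per time slot:
  t=0: active resources = [3], total = 3
  t=1: active resources = [4, 3], total = 7
  t=2: active resources = [4, 3], total = 7
  t=3: active resources = [3], total = 3
  t=4: active resources = [3], total = 3
  t=5: active resources = [3], total = 3
  t=6: active resources = [3], total = 3
  t=7: active resources = [3, 5], total = 8
  t=8: active resources = [3, 5], total = 8
  t=9: active resources = [3, 5], total = 8
  t=10: active resources = [5], total = 5
  t=11: active resources = [5], total = 5
  t=12: active resources = [5], total = 5
Peak resource demand = 8

8


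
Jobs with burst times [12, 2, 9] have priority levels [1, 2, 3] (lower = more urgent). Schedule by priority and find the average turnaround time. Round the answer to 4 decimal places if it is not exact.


Sort by priority (ascending = highest first):
Order: [(1, 12), (2, 2), (3, 9)]
Completion times:
  Priority 1, burst=12, C=12
  Priority 2, burst=2, C=14
  Priority 3, burst=9, C=23
Average turnaround = 49/3 = 16.3333

16.3333


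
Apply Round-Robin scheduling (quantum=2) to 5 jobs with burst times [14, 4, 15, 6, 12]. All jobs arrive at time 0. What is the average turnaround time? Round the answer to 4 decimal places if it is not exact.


Time quantum = 2
Execution trace:
  J1 runs 2 units, time = 2
  J2 runs 2 units, time = 4
  J3 runs 2 units, time = 6
  J4 runs 2 units, time = 8
  J5 runs 2 units, time = 10
  J1 runs 2 units, time = 12
  J2 runs 2 units, time = 14
  J3 runs 2 units, time = 16
  J4 runs 2 units, time = 18
  J5 runs 2 units, time = 20
  J1 runs 2 units, time = 22
  J3 runs 2 units, time = 24
  J4 runs 2 units, time = 26
  J5 runs 2 units, time = 28
  J1 runs 2 units, time = 30
  J3 runs 2 units, time = 32
  J5 runs 2 units, time = 34
  J1 runs 2 units, time = 36
  J3 runs 2 units, time = 38
  J5 runs 2 units, time = 40
  J1 runs 2 units, time = 42
  J3 runs 2 units, time = 44
  J5 runs 2 units, time = 46
  J1 runs 2 units, time = 48
  J3 runs 2 units, time = 50
  J3 runs 1 units, time = 51
Finish times: [48, 14, 51, 26, 46]
Average turnaround = 185/5 = 37.0

37.0


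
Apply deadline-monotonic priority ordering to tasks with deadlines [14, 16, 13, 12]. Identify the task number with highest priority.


Sort tasks by relative deadline (ascending):
  Task 4: deadline = 12
  Task 3: deadline = 13
  Task 1: deadline = 14
  Task 2: deadline = 16
Priority order (highest first): [4, 3, 1, 2]
Highest priority task = 4

4


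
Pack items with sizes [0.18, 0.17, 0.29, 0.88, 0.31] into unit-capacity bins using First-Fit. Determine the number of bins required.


Place items sequentially using First-Fit:
  Item 0.18 -> new Bin 1
  Item 0.17 -> Bin 1 (now 0.35)
  Item 0.29 -> Bin 1 (now 0.64)
  Item 0.88 -> new Bin 2
  Item 0.31 -> Bin 1 (now 0.95)
Total bins used = 2

2


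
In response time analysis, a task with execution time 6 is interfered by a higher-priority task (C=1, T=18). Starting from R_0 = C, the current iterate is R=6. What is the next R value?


R_next = C + ceil(R_prev / T_hp) * C_hp
ceil(6 / 18) = ceil(0.3333) = 1
Interference = 1 * 1 = 1
R_next = 6 + 1 = 7

7


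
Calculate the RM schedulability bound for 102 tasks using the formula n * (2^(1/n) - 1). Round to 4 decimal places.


Compute 2^(1/102) = 1.0068187028
Subtract 1: 1.0068187028 - 1 = 0.0068187028
Multiply by n: 102 * 0.0068187028 = 0.6955076856
Round to 4 dp: 0.6955

0.6955


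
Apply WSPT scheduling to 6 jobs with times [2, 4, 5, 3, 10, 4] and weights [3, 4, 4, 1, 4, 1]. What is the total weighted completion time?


Compute p/w ratios and sort ascending (WSPT): [(2, 3), (4, 4), (5, 4), (10, 4), (3, 1), (4, 1)]
Compute weighted completion times:
  Job (p=2,w=3): C=2, w*C=3*2=6
  Job (p=4,w=4): C=6, w*C=4*6=24
  Job (p=5,w=4): C=11, w*C=4*11=44
  Job (p=10,w=4): C=21, w*C=4*21=84
  Job (p=3,w=1): C=24, w*C=1*24=24
  Job (p=4,w=1): C=28, w*C=1*28=28
Total weighted completion time = 210

210


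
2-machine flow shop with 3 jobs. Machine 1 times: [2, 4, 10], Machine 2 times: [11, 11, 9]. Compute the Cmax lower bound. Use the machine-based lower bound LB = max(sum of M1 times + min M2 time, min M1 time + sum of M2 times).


LB1 = sum(M1 times) + min(M2 times) = 16 + 9 = 25
LB2 = min(M1 times) + sum(M2 times) = 2 + 31 = 33
Lower bound = max(LB1, LB2) = max(25, 33) = 33

33


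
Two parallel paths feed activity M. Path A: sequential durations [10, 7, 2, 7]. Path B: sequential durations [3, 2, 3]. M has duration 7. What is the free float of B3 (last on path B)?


ES(B3) = sum of predecessors on chain B = 5
EF(B3) = ES + duration = 5 + 3 = 8
Successor of B3 is M. ES(M) = max(sum(A), sum(B)) = max(26, 8) = 26
Free float = ES(successor) - EF(current) = 26 - 8 = 18

18


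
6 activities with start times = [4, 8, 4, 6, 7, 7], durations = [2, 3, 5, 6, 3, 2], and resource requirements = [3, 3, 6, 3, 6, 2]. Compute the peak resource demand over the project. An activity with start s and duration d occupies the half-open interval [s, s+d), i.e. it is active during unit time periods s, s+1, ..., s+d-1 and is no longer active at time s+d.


Each activity i is active on [start_i, start_i + duration_i).
Compute total resource usage per time slot:
  t=0: active resources = [], total = 0
  t=1: active resources = [], total = 0
  t=2: active resources = [], total = 0
  t=3: active resources = [], total = 0
  t=4: active resources = [3, 6], total = 9
  t=5: active resources = [3, 6], total = 9
  t=6: active resources = [6, 3], total = 9
  t=7: active resources = [6, 3, 6, 2], total = 17
  t=8: active resources = [3, 6, 3, 6, 2], total = 20
  t=9: active resources = [3, 3, 6], total = 12
  t=10: active resources = [3, 3], total = 6
  t=11: active resources = [3], total = 3
Peak resource demand = 20

20


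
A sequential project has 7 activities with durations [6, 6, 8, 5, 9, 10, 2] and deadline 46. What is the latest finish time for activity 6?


LF(activity 6) = deadline - sum of successor durations
Successors: activities 7 through 7 with durations [2]
Sum of successor durations = 2
LF = 46 - 2 = 44

44


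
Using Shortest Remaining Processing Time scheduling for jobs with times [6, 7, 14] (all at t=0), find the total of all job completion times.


Since all jobs arrive at t=0, SRPT equals SPT ordering.
SPT order: [6, 7, 14]
Completion times:
  Job 1: p=6, C=6
  Job 2: p=7, C=13
  Job 3: p=14, C=27
Total completion time = 6 + 13 + 27 = 46

46


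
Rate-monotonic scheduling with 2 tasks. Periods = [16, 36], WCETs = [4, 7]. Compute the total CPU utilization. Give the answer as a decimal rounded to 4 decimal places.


Compute individual utilizations (exact fractions):
  Task 1: C/T = 4/16 = 1/4 (approx. 0.25)
  Task 2: C/T = 7/36 (approx. 0.1944)
Total utilization U = 1/4 + 7/36 = 4/9
Rounded to 4 decimal places: U = 0.4444
RM (Liu & Layland) bound for 2 tasks = 0.828427; compare with U = 4/9 (approx. 0.444444)
U <= bound, so schedulable by RM sufficient condition.

0.4444


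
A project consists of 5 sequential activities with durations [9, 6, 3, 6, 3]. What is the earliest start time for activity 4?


Activity 4 starts after activities 1 through 3 complete.
Predecessor durations: [9, 6, 3]
ES = 9 + 6 + 3 = 18

18


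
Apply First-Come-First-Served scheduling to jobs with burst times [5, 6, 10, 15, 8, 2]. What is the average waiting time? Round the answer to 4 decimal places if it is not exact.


FCFS order (as given): [5, 6, 10, 15, 8, 2]
Waiting times:
  Job 1: wait = 0
  Job 2: wait = 5
  Job 3: wait = 11
  Job 4: wait = 21
  Job 5: wait = 36
  Job 6: wait = 44
Sum of waiting times = 117
Average waiting time = 117/6 = 19.5

19.5


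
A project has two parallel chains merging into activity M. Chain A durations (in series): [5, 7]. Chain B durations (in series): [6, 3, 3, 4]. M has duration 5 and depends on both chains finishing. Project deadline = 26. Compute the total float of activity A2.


Forward pass: ES(A2) = sum of predecessors on chain A = 5
EF = ES + duration = 5 + 7 = 12
Backward pass: LF(M) = deadline = 26; LS(M) = 26 - 5 = 21
LF(A2) = LS(M) - sum(successors on chain A) = 21 - 0 = 21
LS = LF - duration = 21 - 7 = 14
Total float = LS - ES = 14 - 5 = 9

9


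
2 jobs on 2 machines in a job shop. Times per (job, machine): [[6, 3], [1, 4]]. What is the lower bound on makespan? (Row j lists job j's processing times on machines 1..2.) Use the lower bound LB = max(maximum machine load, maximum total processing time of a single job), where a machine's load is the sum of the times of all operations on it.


Machine loads:
  Machine 1: 6 + 1 = 7
  Machine 2: 3 + 4 = 7
Max machine load = 7
Job totals:
  Job 1: 9
  Job 2: 5
Max job total = 9
Lower bound = max(7, 9) = 9

9


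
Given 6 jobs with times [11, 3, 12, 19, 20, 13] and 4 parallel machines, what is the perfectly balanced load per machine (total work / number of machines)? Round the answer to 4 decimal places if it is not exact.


Total processing time = 11 + 3 + 12 + 19 + 20 + 13 = 78
Number of machines = 4
Ideal balanced load = 78 / 4 = 19.5

19.5


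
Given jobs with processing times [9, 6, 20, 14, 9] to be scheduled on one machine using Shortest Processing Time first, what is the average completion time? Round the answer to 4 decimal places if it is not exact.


Sort jobs by processing time (SPT order): [6, 9, 9, 14, 20]
Compute completion times sequentially:
  Job 1: processing = 6, completes at 6
  Job 2: processing = 9, completes at 15
  Job 3: processing = 9, completes at 24
  Job 4: processing = 14, completes at 38
  Job 5: processing = 20, completes at 58
Sum of completion times = 141
Average completion time = 141/5 = 28.2

28.2


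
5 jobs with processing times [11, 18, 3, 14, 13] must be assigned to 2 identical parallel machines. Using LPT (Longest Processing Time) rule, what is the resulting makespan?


Sort jobs in decreasing order (LPT): [18, 14, 13, 11, 3]
Assign each job to the least loaded machine:
  Machine 1: jobs [18, 11], load = 29
  Machine 2: jobs [14, 13, 3], load = 30
Makespan = max load = 30

30


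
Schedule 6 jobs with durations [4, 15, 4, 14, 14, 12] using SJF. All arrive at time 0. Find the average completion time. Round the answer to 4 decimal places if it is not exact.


SJF order (ascending): [4, 4, 12, 14, 14, 15]
Completion times:
  Job 1: burst=4, C=4
  Job 2: burst=4, C=8
  Job 3: burst=12, C=20
  Job 4: burst=14, C=34
  Job 5: burst=14, C=48
  Job 6: burst=15, C=63
Average completion = 177/6 = 29.5

29.5


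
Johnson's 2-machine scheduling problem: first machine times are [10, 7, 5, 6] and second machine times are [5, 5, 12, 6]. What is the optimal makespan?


Apply Johnson's rule:
  Group 1 (a <= b): [(3, 5, 12), (4, 6, 6)]
  Group 2 (a > b): [(1, 10, 5), (2, 7, 5)]
Optimal job order: [3, 4, 1, 2]
Schedule:
  Job 3: M1 done at 5, M2 done at 17
  Job 4: M1 done at 11, M2 done at 23
  Job 1: M1 done at 21, M2 done at 28
  Job 2: M1 done at 28, M2 done at 33
Makespan = 33

33


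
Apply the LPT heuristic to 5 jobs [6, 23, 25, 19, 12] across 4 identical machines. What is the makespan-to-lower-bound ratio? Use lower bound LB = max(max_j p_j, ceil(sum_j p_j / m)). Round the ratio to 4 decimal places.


LPT order: [25, 23, 19, 12, 6]
Machine loads after assignment: [25, 23, 19, 18]
LPT makespan = 25
Lower bound = max(max_job, ceil(total/4)) = max(25, 22) = 25
Ratio = 25 / 25 = 1.0

1.0


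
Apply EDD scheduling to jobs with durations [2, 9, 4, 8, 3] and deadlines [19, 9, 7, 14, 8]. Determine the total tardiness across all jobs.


Sort by due date (EDD order): [(4, 7), (3, 8), (9, 9), (8, 14), (2, 19)]
Compute completion times and tardiness:
  Job 1: p=4, d=7, C=4, tardiness=max(0,4-7)=0
  Job 2: p=3, d=8, C=7, tardiness=max(0,7-8)=0
  Job 3: p=9, d=9, C=16, tardiness=max(0,16-9)=7
  Job 4: p=8, d=14, C=24, tardiness=max(0,24-14)=10
  Job 5: p=2, d=19, C=26, tardiness=max(0,26-19)=7
Total tardiness = 24

24


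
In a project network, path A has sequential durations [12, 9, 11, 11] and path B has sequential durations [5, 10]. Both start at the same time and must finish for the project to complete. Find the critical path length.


Path A total = 12 + 9 + 11 + 11 = 43
Path B total = 5 + 10 = 15
Critical path = longest path = max(43, 15) = 43

43


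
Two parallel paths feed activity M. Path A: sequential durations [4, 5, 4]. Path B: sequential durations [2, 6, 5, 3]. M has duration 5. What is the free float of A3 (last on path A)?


ES(A3) = sum of predecessors on chain A = 9
EF(A3) = ES + duration = 9 + 4 = 13
Successor of A3 is M. ES(M) = max(sum(A), sum(B)) = max(13, 16) = 16
Free float = ES(successor) - EF(current) = 16 - 13 = 3

3


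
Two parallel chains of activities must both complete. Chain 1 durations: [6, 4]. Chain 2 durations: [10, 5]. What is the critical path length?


Path A total = 6 + 4 = 10
Path B total = 10 + 5 = 15
Critical path = longest path = max(10, 15) = 15

15


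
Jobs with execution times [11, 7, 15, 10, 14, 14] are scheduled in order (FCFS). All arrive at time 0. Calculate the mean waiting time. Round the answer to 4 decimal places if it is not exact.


FCFS order (as given): [11, 7, 15, 10, 14, 14]
Waiting times:
  Job 1: wait = 0
  Job 2: wait = 11
  Job 3: wait = 18
  Job 4: wait = 33
  Job 5: wait = 43
  Job 6: wait = 57
Sum of waiting times = 162
Average waiting time = 162/6 = 27.0

27.0


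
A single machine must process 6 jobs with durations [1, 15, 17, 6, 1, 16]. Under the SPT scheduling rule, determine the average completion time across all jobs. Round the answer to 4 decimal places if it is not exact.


Sort jobs by processing time (SPT order): [1, 1, 6, 15, 16, 17]
Compute completion times sequentially:
  Job 1: processing = 1, completes at 1
  Job 2: processing = 1, completes at 2
  Job 3: processing = 6, completes at 8
  Job 4: processing = 15, completes at 23
  Job 5: processing = 16, completes at 39
  Job 6: processing = 17, completes at 56
Sum of completion times = 129
Average completion time = 129/6 = 21.5

21.5


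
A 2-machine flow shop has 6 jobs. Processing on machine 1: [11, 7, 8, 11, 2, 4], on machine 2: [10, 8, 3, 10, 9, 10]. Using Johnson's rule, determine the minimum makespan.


Apply Johnson's rule:
  Group 1 (a <= b): [(5, 2, 9), (6, 4, 10), (2, 7, 8)]
  Group 2 (a > b): [(1, 11, 10), (4, 11, 10), (3, 8, 3)]
Optimal job order: [5, 6, 2, 1, 4, 3]
Schedule:
  Job 5: M1 done at 2, M2 done at 11
  Job 6: M1 done at 6, M2 done at 21
  Job 2: M1 done at 13, M2 done at 29
  Job 1: M1 done at 24, M2 done at 39
  Job 4: M1 done at 35, M2 done at 49
  Job 3: M1 done at 43, M2 done at 52
Makespan = 52

52


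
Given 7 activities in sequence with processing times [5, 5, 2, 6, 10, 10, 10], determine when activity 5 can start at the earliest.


Activity 5 starts after activities 1 through 4 complete.
Predecessor durations: [5, 5, 2, 6]
ES = 5 + 5 + 2 + 6 = 18

18


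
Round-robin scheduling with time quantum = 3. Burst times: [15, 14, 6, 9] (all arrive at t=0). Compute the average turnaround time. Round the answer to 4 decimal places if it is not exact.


Time quantum = 3
Execution trace:
  J1 runs 3 units, time = 3
  J2 runs 3 units, time = 6
  J3 runs 3 units, time = 9
  J4 runs 3 units, time = 12
  J1 runs 3 units, time = 15
  J2 runs 3 units, time = 18
  J3 runs 3 units, time = 21
  J4 runs 3 units, time = 24
  J1 runs 3 units, time = 27
  J2 runs 3 units, time = 30
  J4 runs 3 units, time = 33
  J1 runs 3 units, time = 36
  J2 runs 3 units, time = 39
  J1 runs 3 units, time = 42
  J2 runs 2 units, time = 44
Finish times: [42, 44, 21, 33]
Average turnaround = 140/4 = 35.0

35.0


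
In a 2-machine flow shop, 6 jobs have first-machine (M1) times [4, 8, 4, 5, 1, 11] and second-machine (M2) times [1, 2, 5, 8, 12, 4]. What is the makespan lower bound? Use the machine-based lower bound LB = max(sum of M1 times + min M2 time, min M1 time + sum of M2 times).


LB1 = sum(M1 times) + min(M2 times) = 33 + 1 = 34
LB2 = min(M1 times) + sum(M2 times) = 1 + 32 = 33
Lower bound = max(LB1, LB2) = max(34, 33) = 34

34


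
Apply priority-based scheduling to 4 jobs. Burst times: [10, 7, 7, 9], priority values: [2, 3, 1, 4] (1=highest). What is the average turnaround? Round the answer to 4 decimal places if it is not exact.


Sort by priority (ascending = highest first):
Order: [(1, 7), (2, 10), (3, 7), (4, 9)]
Completion times:
  Priority 1, burst=7, C=7
  Priority 2, burst=10, C=17
  Priority 3, burst=7, C=24
  Priority 4, burst=9, C=33
Average turnaround = 81/4 = 20.25

20.25


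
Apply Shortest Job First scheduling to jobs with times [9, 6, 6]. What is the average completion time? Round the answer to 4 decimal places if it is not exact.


SJF order (ascending): [6, 6, 9]
Completion times:
  Job 1: burst=6, C=6
  Job 2: burst=6, C=12
  Job 3: burst=9, C=21
Average completion = 39/3 = 13.0

13.0


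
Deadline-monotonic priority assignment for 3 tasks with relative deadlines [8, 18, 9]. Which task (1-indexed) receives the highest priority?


Sort tasks by relative deadline (ascending):
  Task 1: deadline = 8
  Task 3: deadline = 9
  Task 2: deadline = 18
Priority order (highest first): [1, 3, 2]
Highest priority task = 1

1


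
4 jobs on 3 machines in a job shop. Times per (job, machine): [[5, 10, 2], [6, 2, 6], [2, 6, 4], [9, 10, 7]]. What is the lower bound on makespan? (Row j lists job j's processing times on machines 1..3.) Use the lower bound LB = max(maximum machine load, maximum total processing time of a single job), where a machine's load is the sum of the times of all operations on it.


Machine loads:
  Machine 1: 5 + 6 + 2 + 9 = 22
  Machine 2: 10 + 2 + 6 + 10 = 28
  Machine 3: 2 + 6 + 4 + 7 = 19
Max machine load = 28
Job totals:
  Job 1: 17
  Job 2: 14
  Job 3: 12
  Job 4: 26
Max job total = 26
Lower bound = max(28, 26) = 28

28
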